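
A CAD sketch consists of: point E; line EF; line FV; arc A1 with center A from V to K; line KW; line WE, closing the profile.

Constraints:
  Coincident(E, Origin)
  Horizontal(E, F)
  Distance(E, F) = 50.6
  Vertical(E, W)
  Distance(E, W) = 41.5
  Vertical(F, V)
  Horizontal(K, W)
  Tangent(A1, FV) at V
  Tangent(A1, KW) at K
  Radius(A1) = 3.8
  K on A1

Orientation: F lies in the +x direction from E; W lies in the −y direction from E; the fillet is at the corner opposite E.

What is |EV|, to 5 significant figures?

63.100

The virtual corner opposite E is at (50.600, -41.500). The tangent condition forces AV to be normal to FV and A1 meets KW tangentially, so AK is at right angles to KW, with radius 3.8, so the center A sits 3.8 in from both sides at A = (46.800, -37.700). That places the tangent points at V = (50.600, -37.700) on FV and K = (46.800, -41.500) on KW. Then |EV| = |V − E| = 63.100.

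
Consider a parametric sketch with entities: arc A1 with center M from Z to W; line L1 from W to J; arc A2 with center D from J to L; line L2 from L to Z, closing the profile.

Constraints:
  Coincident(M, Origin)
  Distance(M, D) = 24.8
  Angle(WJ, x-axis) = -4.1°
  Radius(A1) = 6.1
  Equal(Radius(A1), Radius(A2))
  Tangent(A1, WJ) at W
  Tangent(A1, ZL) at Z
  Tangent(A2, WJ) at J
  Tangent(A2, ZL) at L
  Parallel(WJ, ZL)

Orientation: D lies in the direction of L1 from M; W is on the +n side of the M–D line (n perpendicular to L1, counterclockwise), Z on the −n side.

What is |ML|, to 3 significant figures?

25.5

The slot axis is L1's direction at -4.1°, so u = (cos -4.1°, sin -4.1°) = (0.997, -0.0715) and n = (−sin -4.1°, cos -4.1°) = (0.0715, 0.997). M is at the origin and D lies 24.8 along u from M, so D = 24.8·u = (24.7, -1.77). Tangency of A1 to both parallel lines with radius 6.1 puts W and Z at M ± 6.1·n: W = (0.436, 6.08), Z = (-0.436, -6.08). Equal radii place J and L the same way about D: J = D + 6.1·n = (25.2, 4.31), L = D − 6.1·n = (24.3, -7.86). Then |ML| = |L − M| = 25.5.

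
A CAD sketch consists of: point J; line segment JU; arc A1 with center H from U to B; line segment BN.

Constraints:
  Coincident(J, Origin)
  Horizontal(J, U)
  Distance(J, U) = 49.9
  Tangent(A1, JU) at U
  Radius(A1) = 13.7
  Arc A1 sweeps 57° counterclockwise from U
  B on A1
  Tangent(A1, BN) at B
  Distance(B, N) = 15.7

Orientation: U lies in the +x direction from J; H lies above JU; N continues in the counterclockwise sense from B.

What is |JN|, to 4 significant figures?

72.58

On A1, U sits at bearing -90° from H; a 57° counterclockwise sweep puts B at bearing -33°, so B = H + 13.7·(cos -33°, sin -33°) = (61.39, 6.238). The tangent condition forces HB to be normal to BN, so BN runs along (−sin -33°, cos -33°); with |BN| = 15.7, N = (69.94, 19.41). Then |JN| = |N − J| = 72.58.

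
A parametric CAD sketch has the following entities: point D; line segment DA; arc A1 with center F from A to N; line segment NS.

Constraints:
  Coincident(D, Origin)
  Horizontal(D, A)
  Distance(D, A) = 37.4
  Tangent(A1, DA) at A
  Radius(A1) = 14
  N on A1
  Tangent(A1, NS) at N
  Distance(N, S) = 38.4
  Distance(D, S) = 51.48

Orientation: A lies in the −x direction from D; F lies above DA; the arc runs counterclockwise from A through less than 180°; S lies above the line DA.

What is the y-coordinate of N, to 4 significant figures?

11.24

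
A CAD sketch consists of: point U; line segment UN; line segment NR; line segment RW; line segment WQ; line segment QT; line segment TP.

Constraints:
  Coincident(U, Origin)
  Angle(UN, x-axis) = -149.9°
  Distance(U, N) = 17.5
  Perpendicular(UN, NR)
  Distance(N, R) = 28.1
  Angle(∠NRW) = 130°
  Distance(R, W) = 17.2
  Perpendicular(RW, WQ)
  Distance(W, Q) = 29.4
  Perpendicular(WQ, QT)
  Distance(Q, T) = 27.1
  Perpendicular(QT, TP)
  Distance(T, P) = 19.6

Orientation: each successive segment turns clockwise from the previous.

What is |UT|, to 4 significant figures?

6.236

U is at the origin; UN runs at -149.9° with length 17.5, so N = (-15.14, -8.776). The perpendicularity gives NR at right angles to UN, so NR runs at 120.1°; with |NR| = 28.1, R = (-29.23, 15.53). ∠NRW = 130.0° gives RW at 70.10° from the x-axis; with |RW| = 17.2, W = (-23.38, 31.71). The perpendicularity gives WQ at right angles to RW, so WQ runs at -19.90°; with |WQ| = 29.4, Q = (4.266, 21.70). WQ is perpendicular to QT, so QT runs at -109.9°; with |QT| = 27.1, T = (-4.958, -3.782). Then |UT| = |T − U| = 6.236.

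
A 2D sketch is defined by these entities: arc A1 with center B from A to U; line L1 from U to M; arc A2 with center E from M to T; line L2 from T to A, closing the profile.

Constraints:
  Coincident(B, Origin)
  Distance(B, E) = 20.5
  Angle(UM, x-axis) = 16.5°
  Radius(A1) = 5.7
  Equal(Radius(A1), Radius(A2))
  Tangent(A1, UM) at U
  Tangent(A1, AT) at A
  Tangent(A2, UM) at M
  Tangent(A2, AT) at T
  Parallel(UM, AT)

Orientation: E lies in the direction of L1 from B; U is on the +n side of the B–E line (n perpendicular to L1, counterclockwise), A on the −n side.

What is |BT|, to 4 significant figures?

21.28

The slot axis is L1's direction at 16.5°, so u = (cos 16.5°, sin 16.5°) = (0.9588, 0.2840) and n = (−sin 16.5°, cos 16.5°) = (-0.2840, 0.9588). B is at the origin and E lies 20.5 along u from B, so E = 20.5·u = (19.66, 5.822). Tangency of A1 to both parallel lines with radius 5.7 puts U and A at B ± 5.7·n: U = (-1.619, 5.465), A = (1.619, -5.465). Equal radii place M and T the same way about E: M = E + 5.7·n = (18.04, 11.29), T = E − 5.7·n = (21.27, 0.3570). Then |BT| = |T − B| = 21.28.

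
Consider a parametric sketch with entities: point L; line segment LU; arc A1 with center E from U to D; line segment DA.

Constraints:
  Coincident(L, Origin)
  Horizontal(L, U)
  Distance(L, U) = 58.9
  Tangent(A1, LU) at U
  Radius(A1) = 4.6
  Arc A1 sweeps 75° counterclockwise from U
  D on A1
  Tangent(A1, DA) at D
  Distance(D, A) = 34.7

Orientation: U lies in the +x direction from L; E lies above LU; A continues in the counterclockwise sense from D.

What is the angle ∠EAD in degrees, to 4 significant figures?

7.551°

L is at the origin; L and U share the same y with |LU| = 58.9 and U on the +x side, so U = (58.90, 0.000). Since A1 is tangent to LU there, EU ⟂ LU, so E = U + (0, 4.6) = (58.90, 4.600). On A1, U sits at bearing -90° from E; a 75° counterclockwise sweep puts D at bearing -15°, so D = E + 4.6·(cos -15°, sin -15°) = (63.34, 3.409). Tangency of A1 to DA means the radius ED is perpendicular to DA, so DA runs along (−sin -15°, cos -15°); with |DA| = 34.7, A = (72.32, 36.93). Then cos ∠EAD = AE·AD / (|AE||AD|), giving 7.551°.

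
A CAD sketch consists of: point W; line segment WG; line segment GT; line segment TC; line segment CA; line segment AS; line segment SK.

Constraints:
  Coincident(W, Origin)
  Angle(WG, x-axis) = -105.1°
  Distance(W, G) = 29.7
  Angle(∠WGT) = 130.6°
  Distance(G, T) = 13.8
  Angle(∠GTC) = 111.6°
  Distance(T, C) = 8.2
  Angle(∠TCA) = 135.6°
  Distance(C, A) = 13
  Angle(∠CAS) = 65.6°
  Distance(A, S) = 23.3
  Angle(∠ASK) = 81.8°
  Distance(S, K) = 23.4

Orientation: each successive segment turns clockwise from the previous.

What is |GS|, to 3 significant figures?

4.77

W is at the origin; WG runs at -105.1° with length 29.7, so G = (-7.74, -28.7). ∠WGT = 130.6° gives GT at -154° from the x-axis; with |GT| = 13.8, T = (-20.2, -34.6). ∠GTC = 111.6° gives TC at 137° from the x-axis; with |TC| = 8.2, C = (-26.2, -29.0). ∠TCA = 135.6° gives CA at 92.7° from the x-axis; with |CA| = 13.0, A = (-26.8, -16.0). ∠CAS = 65.6° gives AS at -21.7° from the x-axis; with |AS| = 23.3, S = (-5.16, -24.7). Then |GS| = |S − G| = 4.77.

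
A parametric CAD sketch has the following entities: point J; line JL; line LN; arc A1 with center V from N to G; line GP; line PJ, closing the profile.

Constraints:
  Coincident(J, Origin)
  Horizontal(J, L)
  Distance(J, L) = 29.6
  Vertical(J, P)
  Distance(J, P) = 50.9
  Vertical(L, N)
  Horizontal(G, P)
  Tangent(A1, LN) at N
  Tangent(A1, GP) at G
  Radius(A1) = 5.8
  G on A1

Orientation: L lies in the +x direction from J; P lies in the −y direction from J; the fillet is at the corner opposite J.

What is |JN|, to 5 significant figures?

53.946

The virtual corner opposite J is at (29.600, -50.900). A1 meets LN tangentially, so VN is at right angles to LN and since A1 is tangent to GP there, VG ⟂ GP, with radius 5.8, so the center V sits 5.8 in from both sides at V = (23.800, -45.100). That places the tangent points at N = (29.600, -45.100) on LN and G = (23.800, -50.900) on GP. Then |JN| = |N − J| = 53.946.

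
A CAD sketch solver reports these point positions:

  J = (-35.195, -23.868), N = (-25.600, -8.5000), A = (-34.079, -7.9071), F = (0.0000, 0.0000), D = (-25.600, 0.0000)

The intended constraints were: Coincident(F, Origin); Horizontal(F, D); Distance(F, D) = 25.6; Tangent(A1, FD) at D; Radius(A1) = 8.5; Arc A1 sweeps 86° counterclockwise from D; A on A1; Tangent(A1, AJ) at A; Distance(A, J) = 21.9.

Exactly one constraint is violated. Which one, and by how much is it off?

Distance(A, J) = 21.9 — off by 5.90.

F = (0.00, 0.00) ✓; F.y = 0.00, D.y = 0.00 ✓; |FD| = 25.60 ✓; ∠(ND, DF) = 90.00° ✓; |ND| = 8.500 ✓; bearing(N→A) − bearing(N→D) = 86.00° ✓; |NA| = 8.500 ✓; ∠(NA, AJ) = 90.00° ✓; |AJ| = 16.00 ✗.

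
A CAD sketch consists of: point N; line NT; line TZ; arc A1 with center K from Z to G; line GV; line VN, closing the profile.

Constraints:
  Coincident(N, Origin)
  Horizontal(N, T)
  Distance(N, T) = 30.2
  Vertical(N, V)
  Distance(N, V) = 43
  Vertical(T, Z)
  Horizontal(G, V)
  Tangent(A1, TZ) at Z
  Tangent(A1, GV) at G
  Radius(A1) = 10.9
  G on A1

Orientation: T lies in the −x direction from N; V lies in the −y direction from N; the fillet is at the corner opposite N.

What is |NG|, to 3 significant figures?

47.1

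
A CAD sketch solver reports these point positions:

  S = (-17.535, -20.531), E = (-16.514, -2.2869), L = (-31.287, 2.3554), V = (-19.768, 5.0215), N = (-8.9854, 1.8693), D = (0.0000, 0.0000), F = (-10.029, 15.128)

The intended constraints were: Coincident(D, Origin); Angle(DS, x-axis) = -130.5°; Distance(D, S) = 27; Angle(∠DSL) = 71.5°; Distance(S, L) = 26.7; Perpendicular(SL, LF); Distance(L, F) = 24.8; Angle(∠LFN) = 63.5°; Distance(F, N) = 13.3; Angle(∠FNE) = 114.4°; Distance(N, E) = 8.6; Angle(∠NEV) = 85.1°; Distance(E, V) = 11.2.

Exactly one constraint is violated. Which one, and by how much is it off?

Distance(E, V) = 11.2 — off by 3.20.

D = (0.00, 0.00) ✓; DS at -130.5° ✓; |DS| = 27.00 ✓; ∠DSL = 71.50° ✓; |SL| = 26.70 ✓; ∠(SL, LF) = 90.00° ✓; |LF| = 24.80 ✓; ∠LFN = 63.50° ✓; |FN| = 13.30 ✓; ∠FNE = 114.4° ✓; |NE| = 8.600 ✓; ∠NEV = 85.10° ✓; |EV| = 8.000 ✗.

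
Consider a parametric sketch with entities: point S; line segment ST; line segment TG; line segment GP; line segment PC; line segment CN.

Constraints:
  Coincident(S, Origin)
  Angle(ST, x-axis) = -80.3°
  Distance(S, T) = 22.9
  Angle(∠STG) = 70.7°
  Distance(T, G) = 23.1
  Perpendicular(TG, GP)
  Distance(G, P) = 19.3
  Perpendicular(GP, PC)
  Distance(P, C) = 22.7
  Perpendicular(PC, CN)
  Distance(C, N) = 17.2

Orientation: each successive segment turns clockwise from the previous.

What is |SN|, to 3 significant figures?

20.8

GP is perpendicular to PC, so PC runs at -9.60°; with |PC| = 22.7, C = (6.68, -3.48). PC ⟂ CN, so CN runs at -99.6°; with |CN| = 17.2, N = (3.81, -20.4). Then |SN| = |N − S| = 20.8.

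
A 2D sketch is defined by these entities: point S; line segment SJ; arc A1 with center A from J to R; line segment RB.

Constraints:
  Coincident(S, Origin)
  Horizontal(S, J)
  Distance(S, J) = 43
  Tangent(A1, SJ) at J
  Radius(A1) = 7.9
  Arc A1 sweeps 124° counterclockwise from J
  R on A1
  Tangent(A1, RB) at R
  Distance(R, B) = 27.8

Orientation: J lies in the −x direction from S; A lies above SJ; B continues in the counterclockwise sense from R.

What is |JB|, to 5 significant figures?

36.491

On A1, J sits at bearing -90° from A; a 124° counterclockwise sweep puts R at bearing 34°, so R = A + 7.9·(cos 34°, sin 34°) = (-36.451, 12.318). Tangency of A1 to RB means the radius AR is perpendicular to RB, so RB runs along (−sin 34°, cos 34°); with |RB| = 27.8, B = (-51.996, 35.365). Then |JB| = |B − J| = 36.491.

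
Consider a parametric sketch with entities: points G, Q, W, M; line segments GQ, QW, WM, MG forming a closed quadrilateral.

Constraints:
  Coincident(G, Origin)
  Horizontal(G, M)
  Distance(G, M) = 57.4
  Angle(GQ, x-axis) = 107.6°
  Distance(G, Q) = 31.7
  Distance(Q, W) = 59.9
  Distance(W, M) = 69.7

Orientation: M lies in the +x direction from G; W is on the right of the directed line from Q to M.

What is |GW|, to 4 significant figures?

30.11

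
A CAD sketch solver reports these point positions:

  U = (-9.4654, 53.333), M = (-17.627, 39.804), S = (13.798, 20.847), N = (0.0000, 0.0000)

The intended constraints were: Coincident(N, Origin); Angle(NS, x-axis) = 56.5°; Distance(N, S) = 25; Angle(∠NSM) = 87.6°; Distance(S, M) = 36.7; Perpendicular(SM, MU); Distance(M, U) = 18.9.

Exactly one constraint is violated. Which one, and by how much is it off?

Distance(M, U) = 18.9 — off by 3.10.

N = (0.00, 0.00) ✓; NS at 56.50° ✓; |NS| = 25.00 ✓; ∠NSM = 87.60° ✓; |SM| = 36.70 ✓; ∠(SM, MU) = 90.00° ✓; |MU| = 15.80 ✗.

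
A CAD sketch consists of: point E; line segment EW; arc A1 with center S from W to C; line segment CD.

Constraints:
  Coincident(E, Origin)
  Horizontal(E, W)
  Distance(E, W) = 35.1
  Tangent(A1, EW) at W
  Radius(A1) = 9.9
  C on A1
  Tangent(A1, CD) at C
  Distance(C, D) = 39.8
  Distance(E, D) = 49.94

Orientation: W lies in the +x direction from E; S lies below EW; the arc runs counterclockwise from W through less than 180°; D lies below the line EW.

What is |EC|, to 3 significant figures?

26.6

Checks: E = (0.00, 0.00) ✓; |EW| = 35.10 ✓; |SC| = 9.900 ✓; ∠(SC, CD) = 90.00° ✓; |CD| = 39.80 ✓; |ED| = 49.94 ✓.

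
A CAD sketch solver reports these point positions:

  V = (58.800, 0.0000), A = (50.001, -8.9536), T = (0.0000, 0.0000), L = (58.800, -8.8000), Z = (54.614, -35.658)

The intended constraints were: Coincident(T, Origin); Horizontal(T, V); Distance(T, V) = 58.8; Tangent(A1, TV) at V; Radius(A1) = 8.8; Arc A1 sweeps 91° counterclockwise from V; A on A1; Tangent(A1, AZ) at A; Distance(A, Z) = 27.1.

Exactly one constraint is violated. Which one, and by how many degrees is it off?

Tangent(A1, AZ) at A — off by 8.80°.

T = (0.00, 0.00) ✓; T.y = 0.00, V.y = 0.00 ✓; |TV| = 58.80 ✓; ∠(LV, VT) = 90.00° ✓; |LV| = 8.800 ✓; bearing(L→A) − bearing(L→V) = 91.00° ✓; |LA| = 8.800 ✓; ∠(LA, AZ) = 81.20° ✗; |AZ| = 27.10 ✓.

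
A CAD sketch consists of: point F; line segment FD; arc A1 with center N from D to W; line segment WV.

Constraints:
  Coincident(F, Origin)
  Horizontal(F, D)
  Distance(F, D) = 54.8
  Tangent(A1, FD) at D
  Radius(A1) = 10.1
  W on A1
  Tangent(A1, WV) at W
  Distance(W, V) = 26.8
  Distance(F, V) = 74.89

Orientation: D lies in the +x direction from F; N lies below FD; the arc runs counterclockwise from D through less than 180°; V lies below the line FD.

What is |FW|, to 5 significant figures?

50.214

F is at the origin; F and D share the same y with |FD| = 54.8 and D on the +x side, so D = (54.800, 0.0000). The tangent condition forces ND to be normal to FD, so N = D + (0, -10.1) = (54.800, -10.100). Since NW ⟂ WV (tangency), |NV| = √(10.1² + 26.8²) = 28.640 regardless of where W sits on A1. So V lies on both circle(F, 74.89) and circle(N, 28.640); the below-FD intersection is V = (65.243, -36.768). W is the foot of the tangent from V: W = (47.298, -16.863).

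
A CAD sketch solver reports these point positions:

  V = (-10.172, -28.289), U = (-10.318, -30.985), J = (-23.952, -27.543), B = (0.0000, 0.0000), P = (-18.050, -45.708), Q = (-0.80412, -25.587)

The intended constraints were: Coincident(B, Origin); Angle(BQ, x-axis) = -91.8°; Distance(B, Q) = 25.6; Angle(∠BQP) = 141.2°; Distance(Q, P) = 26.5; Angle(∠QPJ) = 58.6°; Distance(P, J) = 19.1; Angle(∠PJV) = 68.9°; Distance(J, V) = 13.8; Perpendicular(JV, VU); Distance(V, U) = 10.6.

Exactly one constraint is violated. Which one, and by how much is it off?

Distance(V, U) = 10.6 — off by 7.90.

B = (0.00, 0.00) ✓; BQ at -91.80° ✓; |BQ| = 25.60 ✓; ∠BQP = 141.2° ✓; |QP| = 26.50 ✓; ∠QPJ = 58.60° ✓; |PJ| = 19.10 ✓; ∠PJV = 68.90° ✓; |JV| = 13.80 ✓; ∠(JV, VU) = 90.00° ✓; |VU| = 2.700 ✗.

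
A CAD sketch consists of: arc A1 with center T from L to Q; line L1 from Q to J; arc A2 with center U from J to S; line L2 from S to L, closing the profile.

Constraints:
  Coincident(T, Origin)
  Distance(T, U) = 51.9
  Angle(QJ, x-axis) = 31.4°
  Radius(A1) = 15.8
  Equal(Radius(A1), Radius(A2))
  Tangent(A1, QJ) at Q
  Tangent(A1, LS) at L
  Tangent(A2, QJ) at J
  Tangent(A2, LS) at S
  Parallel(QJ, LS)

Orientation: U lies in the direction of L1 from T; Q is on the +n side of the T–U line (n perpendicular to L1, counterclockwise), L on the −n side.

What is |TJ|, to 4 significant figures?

54.25

Tangency of A1 to both parallel lines with radius 15.8 puts Q and L at T ± 15.8·n: Q = (-8.232, 13.49), L = (8.232, -13.49). Equal radii place J and S the same way about U: J = U + 15.8·n = (36.07, 40.53), S = U − 15.8·n = (52.53, 13.55). Then |TJ| = |J − T| = 54.25.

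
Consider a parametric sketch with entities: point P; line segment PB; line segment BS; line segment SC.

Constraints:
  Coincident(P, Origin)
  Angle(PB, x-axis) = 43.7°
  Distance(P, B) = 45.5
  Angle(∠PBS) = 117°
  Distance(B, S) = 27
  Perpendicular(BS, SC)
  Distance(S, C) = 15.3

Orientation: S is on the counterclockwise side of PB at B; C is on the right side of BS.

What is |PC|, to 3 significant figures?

73.4

P is at the origin; PB runs at 43.7° with length 45.5, so B = 45.5·(cos 43.7°, sin 43.7°) = (32.9, 31.4). ∠PBS = 117.0°, so BS runs at 43.7° + (180° − 117.0°) = 107° from the x-axis; with |BS| = 27.0, S = B + 27.0·(cos 107°, sin 107°) = (25.1, 57.3). BS is perpendicular to SC; with |SC| = 15.3 on the right of BS, C = S + 15.3·(0.958, 0.287) = (39.8, 61.7). Then |PC| = |C − P| = 73.4.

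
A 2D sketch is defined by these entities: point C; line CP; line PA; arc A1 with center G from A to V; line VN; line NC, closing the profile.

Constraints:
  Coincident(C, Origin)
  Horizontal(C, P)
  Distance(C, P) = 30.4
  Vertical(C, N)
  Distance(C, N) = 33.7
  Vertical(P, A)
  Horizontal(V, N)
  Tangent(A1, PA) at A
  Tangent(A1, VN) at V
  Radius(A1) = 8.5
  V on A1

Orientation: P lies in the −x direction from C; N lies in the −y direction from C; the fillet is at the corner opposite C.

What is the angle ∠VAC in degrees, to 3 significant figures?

84.7°

The virtual corner opposite C is at (-30.4, -33.7). Since A1 is tangent to PA there, GA ⟂ PA and tangency of A1 to VN means the radius GV is perpendicular to VN, with radius 8.5, so the center G sits 8.5 in from both sides at G = (-21.9, -25.2). That places the tangent points at A = (-30.4, -25.2) on PA and V = (-21.9, -33.7) on VN. Then cos ∠VAC = AV·AC / (|AV||AC|), giving 84.7°.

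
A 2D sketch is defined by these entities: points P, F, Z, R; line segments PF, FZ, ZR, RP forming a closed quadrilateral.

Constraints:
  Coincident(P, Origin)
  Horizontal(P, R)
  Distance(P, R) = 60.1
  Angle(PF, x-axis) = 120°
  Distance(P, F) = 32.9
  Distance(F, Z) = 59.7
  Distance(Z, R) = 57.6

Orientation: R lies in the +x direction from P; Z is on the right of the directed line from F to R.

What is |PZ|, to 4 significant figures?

27.10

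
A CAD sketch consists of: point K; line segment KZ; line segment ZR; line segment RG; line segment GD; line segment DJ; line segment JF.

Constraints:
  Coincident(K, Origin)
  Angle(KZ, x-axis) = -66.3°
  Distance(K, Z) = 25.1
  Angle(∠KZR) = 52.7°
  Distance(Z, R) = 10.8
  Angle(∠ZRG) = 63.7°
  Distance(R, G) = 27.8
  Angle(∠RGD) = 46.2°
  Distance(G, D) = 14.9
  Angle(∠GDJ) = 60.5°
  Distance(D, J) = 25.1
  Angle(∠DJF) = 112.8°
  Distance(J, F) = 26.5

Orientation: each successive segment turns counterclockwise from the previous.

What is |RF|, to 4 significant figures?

43.04

K is at the origin; KZ runs at -66.3° with length 25.1, so Z = (10.09, -22.98). ∠KZR = 52.7° gives ZR at 61.00° from the x-axis; with |ZR| = 10.8, R = (15.32, -13.54). ∠ZRG = 63.7° gives RG at 177.3° from the x-axis; with |RG| = 27.8, G = (-12.44, -12.23). ∠RGD = 46.2° gives GD at -48.90° from the x-axis; with |GD| = 14.9, D = (-2.649, -23.46). ∠GDJ = 60.5° gives DJ at 70.60° from the x-axis; with |DJ| = 25.1, J = (5.688, 0.2191). ∠DJF = 112.8° gives JF at 137.8° from the x-axis; with |JF| = 26.5, F = (-13.94, 18.02). Then |RF| = |F − R| = 43.04.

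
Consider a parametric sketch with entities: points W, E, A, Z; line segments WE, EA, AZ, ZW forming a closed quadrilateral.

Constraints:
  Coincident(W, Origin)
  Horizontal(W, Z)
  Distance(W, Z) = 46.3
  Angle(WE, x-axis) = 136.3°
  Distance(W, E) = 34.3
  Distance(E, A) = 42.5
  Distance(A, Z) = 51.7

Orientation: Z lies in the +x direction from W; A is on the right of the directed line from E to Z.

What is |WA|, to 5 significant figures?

13.696

Checks: WE at 136.3° ✓; |EA| = 42.50 ✓; |AZ| = 51.70 ✓.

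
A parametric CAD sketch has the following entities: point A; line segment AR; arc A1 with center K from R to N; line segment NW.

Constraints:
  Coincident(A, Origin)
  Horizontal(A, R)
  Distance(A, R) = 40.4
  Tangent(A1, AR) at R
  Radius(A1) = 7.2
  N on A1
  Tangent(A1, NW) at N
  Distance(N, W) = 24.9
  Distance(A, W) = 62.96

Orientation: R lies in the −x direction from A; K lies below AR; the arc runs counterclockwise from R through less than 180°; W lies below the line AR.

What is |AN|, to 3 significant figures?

47.2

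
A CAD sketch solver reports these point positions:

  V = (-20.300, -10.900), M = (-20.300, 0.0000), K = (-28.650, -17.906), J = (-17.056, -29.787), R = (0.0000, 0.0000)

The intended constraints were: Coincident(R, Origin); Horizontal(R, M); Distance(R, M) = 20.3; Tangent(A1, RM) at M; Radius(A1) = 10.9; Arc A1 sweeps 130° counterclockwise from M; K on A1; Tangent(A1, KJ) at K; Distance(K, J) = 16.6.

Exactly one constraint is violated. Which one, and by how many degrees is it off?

Tangent(A1, KJ) at K — off by 4.30°.

R = (0.00, 0.00) ✓; R.y = 0.00, M.y = 0.00 ✓; |RM| = 20.30 ✓; ∠(VM, MR) = 90.00° ✓; |VM| = 10.90 ✓; bearing(V→K) − bearing(V→M) = 130.0° ✓; |VK| = 10.90 ✓; ∠(VK, KJ) = 85.70° ✗; |KJ| = 16.60 ✓.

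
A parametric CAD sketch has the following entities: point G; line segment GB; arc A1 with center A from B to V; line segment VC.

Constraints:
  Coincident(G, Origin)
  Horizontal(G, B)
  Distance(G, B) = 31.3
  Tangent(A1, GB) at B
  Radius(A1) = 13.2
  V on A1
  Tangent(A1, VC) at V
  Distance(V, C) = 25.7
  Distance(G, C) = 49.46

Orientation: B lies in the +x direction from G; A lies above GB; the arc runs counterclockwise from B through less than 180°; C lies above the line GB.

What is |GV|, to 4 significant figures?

46.90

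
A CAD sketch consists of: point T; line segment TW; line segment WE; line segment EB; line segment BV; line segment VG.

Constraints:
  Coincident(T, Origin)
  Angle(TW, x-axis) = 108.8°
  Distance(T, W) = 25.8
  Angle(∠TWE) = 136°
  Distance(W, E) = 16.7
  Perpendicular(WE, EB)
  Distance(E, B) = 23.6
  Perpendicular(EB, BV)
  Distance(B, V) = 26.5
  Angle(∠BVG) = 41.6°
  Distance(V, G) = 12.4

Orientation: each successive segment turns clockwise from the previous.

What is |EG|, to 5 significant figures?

23.085

EB ⟂ BV, so BV runs at -115.20°; with |BV| = 26.5, V = (8.8668, 5.5079). ∠BVG = 41.6° gives VG at 106.40° from the x-axis; with |VG| = 12.4, G = (5.3658, 17.403). Then |EG| = |G − E| = 23.085.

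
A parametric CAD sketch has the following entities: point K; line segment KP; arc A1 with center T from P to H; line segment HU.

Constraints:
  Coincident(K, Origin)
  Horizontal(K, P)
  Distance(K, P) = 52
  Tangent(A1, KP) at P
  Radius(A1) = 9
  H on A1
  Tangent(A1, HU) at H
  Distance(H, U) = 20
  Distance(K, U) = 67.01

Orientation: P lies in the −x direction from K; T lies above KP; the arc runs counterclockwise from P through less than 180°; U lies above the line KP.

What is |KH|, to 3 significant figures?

48.3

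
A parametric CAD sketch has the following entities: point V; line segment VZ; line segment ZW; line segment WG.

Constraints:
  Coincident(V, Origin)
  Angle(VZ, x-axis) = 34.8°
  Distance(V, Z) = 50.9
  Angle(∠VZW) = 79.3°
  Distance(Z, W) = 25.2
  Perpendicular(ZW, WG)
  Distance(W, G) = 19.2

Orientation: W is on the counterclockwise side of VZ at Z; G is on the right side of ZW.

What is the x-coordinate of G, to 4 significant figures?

37.28

∠VZW = 79.3°, so ZW runs at 34.8° + (180° − 79.3°) = 135.5° from the x-axis; with |ZW| = 25.2, W = Z + 25.2·(cos 135.5°, sin 135.5°) = (23.82, 46.71). The perpendicularity gives WG at right angles to ZW; with |WG| = 19.2 on the right of ZW, G = W + 19.2·(0.7009, 0.7133) = (37.28, 60.41). So G.x = 37.28.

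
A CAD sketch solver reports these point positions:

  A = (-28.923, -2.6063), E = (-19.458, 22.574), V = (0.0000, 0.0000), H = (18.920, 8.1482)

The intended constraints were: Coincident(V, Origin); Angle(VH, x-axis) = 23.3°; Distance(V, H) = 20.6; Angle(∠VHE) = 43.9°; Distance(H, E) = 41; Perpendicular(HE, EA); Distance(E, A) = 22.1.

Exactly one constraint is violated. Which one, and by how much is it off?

Distance(E, A) = 22.1 — off by 4.80.

V = (0.00, 0.00) ✓; VH at 23.30° ✓; |VH| = 20.60 ✓; ∠VHE = 43.90° ✓; |HE| = 41.00 ✓; ∠(HE, EA) = 90.00° ✓; |EA| = 26.90 ✗.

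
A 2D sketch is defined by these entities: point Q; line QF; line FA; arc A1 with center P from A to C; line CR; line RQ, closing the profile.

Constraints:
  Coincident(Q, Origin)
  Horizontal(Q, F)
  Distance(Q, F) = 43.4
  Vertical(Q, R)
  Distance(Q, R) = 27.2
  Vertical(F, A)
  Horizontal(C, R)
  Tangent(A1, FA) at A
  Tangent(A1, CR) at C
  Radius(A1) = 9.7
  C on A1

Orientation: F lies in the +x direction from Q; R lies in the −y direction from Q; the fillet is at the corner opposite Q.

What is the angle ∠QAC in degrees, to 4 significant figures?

66.96°

Q is at the origin; QF is horizontal with |QF| = 43.4 and F on the +x side, so F = (43.40, 0.000). Q and R share the same x with |QR| = 27.2 and R on the −y side, so R = (0.000, -27.20). The virtual corner opposite Q is at (43.40, -27.20). The tangent condition forces PA to be normal to FA and tangency of A1 to CR means the radius PC is perpendicular to CR, with radius 9.7, so the center P sits 9.7 in from both sides at P = (33.70, -17.50). That places the tangent points at A = (43.40, -17.50) on FA and C = (33.70, -27.20) on CR. Then cos ∠QAC = AQ·AC / (|AQ||AC|), giving 66.96°.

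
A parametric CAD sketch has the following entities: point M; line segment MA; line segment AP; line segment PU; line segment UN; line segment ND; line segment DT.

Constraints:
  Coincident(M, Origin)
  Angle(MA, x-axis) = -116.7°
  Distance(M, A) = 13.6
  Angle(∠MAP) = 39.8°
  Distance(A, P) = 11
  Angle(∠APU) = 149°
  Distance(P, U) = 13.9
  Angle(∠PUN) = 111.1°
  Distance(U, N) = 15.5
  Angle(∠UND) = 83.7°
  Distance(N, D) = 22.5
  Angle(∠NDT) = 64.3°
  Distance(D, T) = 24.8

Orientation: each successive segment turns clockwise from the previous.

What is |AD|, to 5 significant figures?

16.208

M is at the origin; MA runs at -116.7° with length 13.6, so A = (-6.1107, -12.150). ∠MAP = 39.8° gives AP at 103.10° from the x-axis; with |AP| = 11.0, P = (-8.6039, -1.4361). ∠APU = 149.0° gives PU at 72.100° from the x-axis; with |PU| = 13.9, U = (-4.3316, 11.791). ∠PUN = 111.1° gives UN at 3.2000° from the x-axis; with |UN| = 15.5, N = (11.144, 12.656). ∠UND = 83.7° gives ND at -93.100° from the x-axis; with |ND| = 22.5, D = (9.9274, -9.8108). Then |AD| = |D − A| = 16.208.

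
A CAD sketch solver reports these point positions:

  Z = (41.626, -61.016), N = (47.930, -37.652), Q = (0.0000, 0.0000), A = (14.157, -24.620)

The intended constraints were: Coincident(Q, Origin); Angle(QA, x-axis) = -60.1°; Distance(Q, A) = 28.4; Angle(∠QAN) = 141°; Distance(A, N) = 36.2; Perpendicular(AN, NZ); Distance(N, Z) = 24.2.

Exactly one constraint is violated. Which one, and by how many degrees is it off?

Perpendicular(AN, NZ) — off by 6.00°.

Q = (0.00, 0.00) ✓; QA at -60.10° ✓; |QA| = 28.40 ✓; ∠QAN = 141.0° ✓; |AN| = 36.20 ✓; ∠(AN, NZ) = 84.00° ✗; |NZ| = 24.20 ✓.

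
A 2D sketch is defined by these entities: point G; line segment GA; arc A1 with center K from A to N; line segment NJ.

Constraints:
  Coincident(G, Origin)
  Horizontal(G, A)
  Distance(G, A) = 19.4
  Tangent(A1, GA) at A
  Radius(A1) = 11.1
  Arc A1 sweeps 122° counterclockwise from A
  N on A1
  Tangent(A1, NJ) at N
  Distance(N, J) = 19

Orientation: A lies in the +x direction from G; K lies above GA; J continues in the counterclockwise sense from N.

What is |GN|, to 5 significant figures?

33.445

The tangent condition forces KA to be normal to GA, so K = A + (0, 11.1) = (19.400, 11.100). On A1, A sits at bearing -90° from K; a 122° counterclockwise sweep puts N at bearing 32°, so N = K + 11.1·(cos 32°, sin 32°) = (28.813, 16.982). Then |GN| = |N − G| = 33.445.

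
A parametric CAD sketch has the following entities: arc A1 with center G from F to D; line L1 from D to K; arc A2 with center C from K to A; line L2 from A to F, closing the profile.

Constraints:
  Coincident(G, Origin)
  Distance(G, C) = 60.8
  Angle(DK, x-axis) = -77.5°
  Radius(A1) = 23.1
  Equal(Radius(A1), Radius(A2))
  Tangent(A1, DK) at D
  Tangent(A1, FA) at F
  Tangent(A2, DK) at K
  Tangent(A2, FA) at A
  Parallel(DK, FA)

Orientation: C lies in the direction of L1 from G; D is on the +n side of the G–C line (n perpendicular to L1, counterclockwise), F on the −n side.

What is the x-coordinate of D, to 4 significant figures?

22.55

G is at the origin and C lies 60.8 along u from G, so C = 60.8·u = (13.16, -59.36). Tangency of A1 to both parallel lines with radius 23.1 puts D and F at G ± 23.1·n: D = (22.55, 5.000), F = (-22.55, -5.000). So D.x = 22.55.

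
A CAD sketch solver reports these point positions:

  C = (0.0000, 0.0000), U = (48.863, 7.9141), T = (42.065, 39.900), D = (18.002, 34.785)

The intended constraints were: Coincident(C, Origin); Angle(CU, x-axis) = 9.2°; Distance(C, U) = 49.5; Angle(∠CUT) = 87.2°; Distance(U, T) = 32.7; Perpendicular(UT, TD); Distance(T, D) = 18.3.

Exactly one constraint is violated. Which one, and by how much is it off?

Distance(T, D) = 18.3 — off by 6.30.

C = (0.00, 0.00) ✓; CU at 9.200° ✓; |CU| = 49.50 ✓; ∠CUT = 87.20° ✓; |UT| = 32.70 ✓; ∠(UT, TD) = 90.00° ✓; |TD| = 24.60 ✗.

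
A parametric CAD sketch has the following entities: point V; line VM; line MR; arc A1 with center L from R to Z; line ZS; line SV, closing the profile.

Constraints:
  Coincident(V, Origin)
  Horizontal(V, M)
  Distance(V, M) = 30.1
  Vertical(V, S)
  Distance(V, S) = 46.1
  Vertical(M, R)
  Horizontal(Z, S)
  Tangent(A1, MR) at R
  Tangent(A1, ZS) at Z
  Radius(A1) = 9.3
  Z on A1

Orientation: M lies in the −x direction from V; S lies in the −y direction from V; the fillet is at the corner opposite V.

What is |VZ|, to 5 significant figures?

50.575

V is at the origin; VM is horizontal with |VM| = 30.1 and M on the −x side, so M = (-30.100, 0.0000). V and S share the same x with |VS| = 46.1 and S on the −y side, so S = (0.0000, -46.100). The virtual corner opposite V is at (-30.100, -46.100). The tangent condition forces LR to be normal to MR and A1 meets ZS tangentially, so LZ is at right angles to ZS, with radius 9.3, so the center L sits 9.3 in from both sides at L = (-20.800, -36.800). That places the tangent points at R = (-30.100, -36.800) on MR and Z = (-20.800, -46.100) on ZS. Then |VZ| = |Z − V| = 50.575.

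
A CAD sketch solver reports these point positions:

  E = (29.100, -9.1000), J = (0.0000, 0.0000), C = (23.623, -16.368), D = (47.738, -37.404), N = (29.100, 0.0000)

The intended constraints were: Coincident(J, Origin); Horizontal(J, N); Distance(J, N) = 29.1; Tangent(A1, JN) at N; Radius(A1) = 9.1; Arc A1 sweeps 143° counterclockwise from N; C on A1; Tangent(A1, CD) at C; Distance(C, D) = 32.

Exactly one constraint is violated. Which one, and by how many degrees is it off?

Tangent(A1, CD) at C — off by 4.10°.

J = (0.00, 0.00) ✓; J.y = 0.00, N.y = 0.00 ✓; |JN| = 29.10 ✓; ∠(EN, NJ) = 90.00° ✓; |EN| = 9.100 ✓; bearing(E→C) − bearing(E→N) = 143.0° ✓; |EC| = 9.101 ✓; ∠(EC, CD) = 94.10° ✗; |CD| = 32.00 ✓.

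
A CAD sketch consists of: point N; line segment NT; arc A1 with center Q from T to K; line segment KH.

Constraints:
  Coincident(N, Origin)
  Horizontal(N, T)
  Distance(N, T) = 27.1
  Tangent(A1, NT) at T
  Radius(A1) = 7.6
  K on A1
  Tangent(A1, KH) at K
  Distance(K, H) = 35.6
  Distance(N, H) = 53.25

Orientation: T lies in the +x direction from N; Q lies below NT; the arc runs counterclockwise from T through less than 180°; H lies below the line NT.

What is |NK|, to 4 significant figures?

22.12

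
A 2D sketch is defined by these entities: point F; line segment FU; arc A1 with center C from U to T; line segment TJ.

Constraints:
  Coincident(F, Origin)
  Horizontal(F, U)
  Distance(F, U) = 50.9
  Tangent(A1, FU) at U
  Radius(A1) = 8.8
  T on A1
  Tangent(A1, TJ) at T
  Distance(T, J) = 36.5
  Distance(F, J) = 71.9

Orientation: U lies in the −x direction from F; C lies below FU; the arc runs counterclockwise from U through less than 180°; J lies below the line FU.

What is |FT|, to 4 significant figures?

60.45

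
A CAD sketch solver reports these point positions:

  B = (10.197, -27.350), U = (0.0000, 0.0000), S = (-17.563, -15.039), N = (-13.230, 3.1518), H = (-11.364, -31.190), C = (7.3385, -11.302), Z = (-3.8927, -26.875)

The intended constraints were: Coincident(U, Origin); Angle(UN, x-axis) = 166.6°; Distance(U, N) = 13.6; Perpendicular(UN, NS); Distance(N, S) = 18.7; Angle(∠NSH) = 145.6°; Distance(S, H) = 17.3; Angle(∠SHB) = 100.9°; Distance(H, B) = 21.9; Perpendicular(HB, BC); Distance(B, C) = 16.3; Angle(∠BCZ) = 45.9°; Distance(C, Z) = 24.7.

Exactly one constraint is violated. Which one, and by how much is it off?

Distance(C, Z) = 24.7 — off by 5.50.

U = (0.00, 0.00) ✓; UN at 166.6° ✓; |UN| = 13.60 ✓; ∠(UN, NS) = 90.00° ✓; |NS| = 18.70 ✓; ∠NSH = 145.6° ✓; |SH| = 17.30 ✓; ∠SHB = 100.9° ✓; |HB| = 21.90 ✓; ∠(HB, BC) = 90.00° ✓; |BC| = 16.30 ✓; ∠BCZ = 45.90° ✓; |CZ| = 19.20 ✗.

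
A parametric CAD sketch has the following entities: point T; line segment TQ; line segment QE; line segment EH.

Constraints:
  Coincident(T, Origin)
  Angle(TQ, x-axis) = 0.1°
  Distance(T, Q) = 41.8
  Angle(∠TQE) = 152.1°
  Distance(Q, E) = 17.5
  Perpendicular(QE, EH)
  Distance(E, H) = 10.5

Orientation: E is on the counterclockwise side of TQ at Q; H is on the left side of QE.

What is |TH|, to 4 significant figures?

55.19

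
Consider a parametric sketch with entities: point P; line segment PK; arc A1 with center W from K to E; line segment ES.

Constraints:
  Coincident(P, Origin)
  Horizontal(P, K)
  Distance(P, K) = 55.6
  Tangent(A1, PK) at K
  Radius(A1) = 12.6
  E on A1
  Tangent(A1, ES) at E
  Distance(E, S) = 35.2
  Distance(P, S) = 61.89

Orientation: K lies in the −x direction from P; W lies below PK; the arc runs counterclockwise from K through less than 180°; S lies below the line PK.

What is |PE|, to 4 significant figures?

68.14

P is at the origin; P and K share the same y with |PK| = 55.6 and K on the −x side, so K = (-55.60, 0.000). Since A1 is tangent to PK there, WK ⟂ PK, so W = K + (0, -12.6) = (-55.60, -12.60). Since WE ⟂ ES (tangency), |WS| = √(12.6² + 35.2²) = 37.39 regardless of where E sits on A1. So S lies on both circle(P, 61.89) and circle(W, 37.39); the below-PK intersection is S = (-40.50, -46.80). E is the foot of the tangent from S: E = (-64.74, -21.28).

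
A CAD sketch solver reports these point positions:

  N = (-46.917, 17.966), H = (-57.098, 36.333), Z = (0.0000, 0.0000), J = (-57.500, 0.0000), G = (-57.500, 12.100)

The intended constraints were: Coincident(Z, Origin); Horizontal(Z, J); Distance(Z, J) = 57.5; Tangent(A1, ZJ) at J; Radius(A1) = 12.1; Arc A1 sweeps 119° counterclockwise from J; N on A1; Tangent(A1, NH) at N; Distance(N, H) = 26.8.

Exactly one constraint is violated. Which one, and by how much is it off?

Distance(N, H) = 26.8 — off by 5.80.

Z = (0.00, 0.00) ✓; Z.y = 0.00, J.y = 0.00 ✓; |ZJ| = 57.50 ✓; ∠(GJ, JZ) = 90.00° ✓; |GJ| = 12.10 ✓; bearing(G→N) − bearing(G→J) = 119.0° ✓; |GN| = 12.10 ✓; ∠(GN, NH) = 90.00° ✓; |NH| = 21.00 ✗.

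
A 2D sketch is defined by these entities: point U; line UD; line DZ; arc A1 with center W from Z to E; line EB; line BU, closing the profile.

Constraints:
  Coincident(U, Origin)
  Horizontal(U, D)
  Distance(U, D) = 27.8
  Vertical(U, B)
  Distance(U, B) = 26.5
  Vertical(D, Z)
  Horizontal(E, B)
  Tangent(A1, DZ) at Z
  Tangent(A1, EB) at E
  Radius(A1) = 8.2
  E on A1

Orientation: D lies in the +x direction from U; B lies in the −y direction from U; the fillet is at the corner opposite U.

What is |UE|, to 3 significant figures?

33.0

U is at the origin; U and D share the same y with |UD| = 27.8 and D on the +x side, so D = (27.8, 0.00). U and B share the same x with |UB| = 26.5 and B on the −y side, so B = (0.00, -26.5). The virtual corner opposite U is at (27.8, -26.5). Since A1 is tangent to DZ there, WZ ⟂ DZ and A1 meets EB tangentially, so WE is at right angles to EB, with radius 8.2, so the center W sits 8.2 in from both sides at W = (19.6, -18.3). That places the tangent points at Z = (27.8, -18.3) on DZ and E = (19.6, -26.5) on EB. Then |UE| = |E − U| = 33.0.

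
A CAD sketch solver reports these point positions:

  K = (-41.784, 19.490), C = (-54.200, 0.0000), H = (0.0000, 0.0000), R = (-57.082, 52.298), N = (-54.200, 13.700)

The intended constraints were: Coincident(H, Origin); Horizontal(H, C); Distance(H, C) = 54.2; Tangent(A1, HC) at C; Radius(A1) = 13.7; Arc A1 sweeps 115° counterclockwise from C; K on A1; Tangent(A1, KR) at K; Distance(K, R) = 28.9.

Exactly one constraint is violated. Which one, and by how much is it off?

Distance(K, R) = 28.9 — off by 7.30.

H = (0.00, 0.00) ✓; H.y = 0.00, C.y = 0.00 ✓; |HC| = 54.20 ✓; ∠(NC, CH) = 90.00° ✓; |NC| = 13.70 ✓; bearing(N→K) − bearing(N→C) = 115.0° ✓; |NK| = 13.70 ✓; ∠(NK, KR) = 90.00° ✓; |KR| = 36.20 ✗.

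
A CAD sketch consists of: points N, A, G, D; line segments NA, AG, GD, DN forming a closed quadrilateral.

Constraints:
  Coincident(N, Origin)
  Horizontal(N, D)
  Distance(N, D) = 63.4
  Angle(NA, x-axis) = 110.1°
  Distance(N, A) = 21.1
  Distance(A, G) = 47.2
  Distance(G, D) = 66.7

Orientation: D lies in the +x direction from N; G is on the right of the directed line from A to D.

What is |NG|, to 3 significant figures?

26.5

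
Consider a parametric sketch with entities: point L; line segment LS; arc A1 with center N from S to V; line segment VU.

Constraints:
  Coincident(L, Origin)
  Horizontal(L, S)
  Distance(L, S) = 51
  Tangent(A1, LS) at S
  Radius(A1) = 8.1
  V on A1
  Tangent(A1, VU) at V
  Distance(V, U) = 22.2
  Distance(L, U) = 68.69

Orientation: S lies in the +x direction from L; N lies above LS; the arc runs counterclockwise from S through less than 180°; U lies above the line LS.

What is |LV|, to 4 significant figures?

59.41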